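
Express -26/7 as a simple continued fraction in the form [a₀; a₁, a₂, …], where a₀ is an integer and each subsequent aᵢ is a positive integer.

⌊-26/7⌋ = -4, remainder 2
⌊7/2⌋ = 3, remainder 1
⌊2/1⌋ = 2, remainder 0

[-4; 3, 2]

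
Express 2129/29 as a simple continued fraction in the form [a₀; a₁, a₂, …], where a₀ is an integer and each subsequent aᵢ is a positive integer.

[73; 2, 2, 2, 2]

2129 ÷ 29 → quotient 73, remainder 12
29 ÷ 12 → quotient 2, remainder 5
12 ÷ 5 → quotient 2, remainder 2
5 ÷ 2 → quotient 2, remainder 1
2 ÷ 1 → quotient 2, remainder 0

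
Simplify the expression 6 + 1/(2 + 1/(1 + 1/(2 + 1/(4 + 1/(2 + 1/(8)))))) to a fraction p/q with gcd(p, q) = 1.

Start with 8.
2 + 1/(8/1) = 2 + 1/8 = 17/8
4 + 1/(17/8) = 4 + 8/17 = 76/17
2 + 1/(76/17) = 2 + 17/76 = 169/76
1 + 1/(169/76) = 1 + 76/169 = 245/169
2 + 1/(245/169) = 2 + 169/245 = 659/245
6 + 1/(659/245) = 6 + 245/659 = 4199/659

4199/659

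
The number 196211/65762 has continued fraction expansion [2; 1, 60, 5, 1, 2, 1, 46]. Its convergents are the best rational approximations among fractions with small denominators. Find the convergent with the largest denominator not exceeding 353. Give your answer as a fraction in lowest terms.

a_0 = 2: 2/1  (≤ bound)
a_1 = 1: 3/1  (≤ bound)
a_2 = 60: 182/61  (≤ bound)
a_3 = 5: 913/306  (≤ bound)
a_4 = 1: 1095/367  (> 353, stop)

913/306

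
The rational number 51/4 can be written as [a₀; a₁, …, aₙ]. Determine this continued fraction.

[12; 1, 3]

Apply division with remainder until the remainder is 0:
51 = 12·4 + 3, so a_0 = 12
4 = 1·3 + 1, so a_1 = 1
3 = 3·1 + 0, so a_2 = 3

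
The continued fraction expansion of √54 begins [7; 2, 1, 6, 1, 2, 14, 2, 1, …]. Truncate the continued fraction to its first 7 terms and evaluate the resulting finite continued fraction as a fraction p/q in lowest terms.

6959/947

Start with 14.
2 + 1/(14/1) = 2 + 1/14 = 29/14
1 + 1/(29/14) = 1 + 14/29 = 43/29
6 + 1/(43/29) = 6 + 29/43 = 287/43
1 + 1/(287/43) = 1 + 43/287 = 330/287
2 + 1/(330/287) = 2 + 287/330 = 947/330
7 + 1/(947/330) = 7 + 330/947 = 6959/947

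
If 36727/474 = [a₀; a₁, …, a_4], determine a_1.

2

Run the Euclidean algorithm, recording each quotient:
36727 ÷ 474 → quotient 77, remainder 229
474 ÷ 229 → quotient 2, remainder 16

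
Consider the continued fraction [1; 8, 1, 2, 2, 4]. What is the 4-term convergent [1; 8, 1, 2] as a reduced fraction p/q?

29/26

a_0 = 1: 1/1
a_1 = 8: 9/8
a_2 = 1: 10/9
a_3 = 2: 29/26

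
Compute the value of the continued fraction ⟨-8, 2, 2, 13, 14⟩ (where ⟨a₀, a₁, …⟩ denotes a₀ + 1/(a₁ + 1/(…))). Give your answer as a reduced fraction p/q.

-7164/943

a_0 = -8: -8/1
a_1 = 2: -15/2
a_2 = 2: -38/5
a_3 = 13: -509/67
a_4 = 14: -7164/943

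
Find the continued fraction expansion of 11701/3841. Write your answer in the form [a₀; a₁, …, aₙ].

[3; 21, 1, 1, 2, 1, 2, 9]

Run the Euclidean algorithm, recording each quotient:
11701 ÷ 3841 → quotient 3, remainder 178
3841 ÷ 178 → quotient 21, remainder 103
178 ÷ 103 → quotient 1, remainder 75
103 ÷ 75 → quotient 1, remainder 28
75 ÷ 28 → quotient 2, remainder 19
28 ÷ 19 → quotient 1, remainder 9
19 ÷ 9 → quotient 2, remainder 1
9 ÷ 1 → quotient 9, remainder 0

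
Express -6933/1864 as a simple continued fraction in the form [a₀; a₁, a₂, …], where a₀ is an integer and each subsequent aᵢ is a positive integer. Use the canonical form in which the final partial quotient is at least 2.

-6933 ÷ 1864 → quotient -4, remainder 523
1864 ÷ 523 → quotient 3, remainder 295
523 ÷ 295 → quotient 1, remainder 228
295 ÷ 228 → quotient 1, remainder 67
228 ÷ 67 → quotient 3, remainder 27
67 ÷ 27 → quotient 2, remainder 13
27 ÷ 13 → quotient 2, remainder 1
13 ÷ 1 → quotient 13, remainder 0

[-4; 3, 1, 1, 3, 2, 2, 13]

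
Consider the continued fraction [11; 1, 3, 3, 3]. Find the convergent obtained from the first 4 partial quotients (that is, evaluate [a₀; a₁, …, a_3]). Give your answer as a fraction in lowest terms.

153/13

Compute successive convergents:
a_0 = 11: 11/1
a_1 = 1: 12/1
a_2 = 3: 47/4
a_3 = 3: 153/13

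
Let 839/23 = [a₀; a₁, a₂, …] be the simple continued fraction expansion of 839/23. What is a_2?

Repeatedly divide and take the remainder:
839 = 36·23 + 11, so a_0 = 36
23 = 2·11 + 1, so a_1 = 2
11 = 11·1 + 0, so a_2 = 11

11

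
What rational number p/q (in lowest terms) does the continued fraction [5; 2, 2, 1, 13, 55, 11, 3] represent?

Collapse the nested fraction from the inside out:
Start with 3.
11 + 1/(3/1) = 11 + 1/3 = 34/3
55 + 1/(34/3) = 55 + 3/34 = 1873/34
13 + 1/(1873/34) = 13 + 34/1873 = 24383/1873
1 + 1/(24383/1873) = 1 + 1873/24383 = 26256/24383
2 + 1/(26256/24383) = 2 + 24383/26256 = 76895/26256
2 + 1/(76895/26256) = 2 + 26256/76895 = 180046/76895
5 + 1/(180046/76895) = 5 + 76895/180046 = 977125/180046

977125/180046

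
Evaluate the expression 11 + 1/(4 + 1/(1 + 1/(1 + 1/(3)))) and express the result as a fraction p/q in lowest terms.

Start with 3.
1 + 1/(3/1) = 1 + 1/3 = 4/3
1 + 1/(4/3) = 1 + 3/4 = 7/4
4 + 1/(7/4) = 4 + 4/7 = 32/7
11 + 1/(32/7) = 11 + 7/32 = 359/32

359/32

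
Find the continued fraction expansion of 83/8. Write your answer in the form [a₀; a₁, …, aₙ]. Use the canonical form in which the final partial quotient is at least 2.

83 ÷ 8 → quotient 10, remainder 3
8 ÷ 3 → quotient 2, remainder 2
3 ÷ 2 → quotient 1, remainder 1
2 ÷ 1 → quotient 2, remainder 0

[10; 2, 1, 2]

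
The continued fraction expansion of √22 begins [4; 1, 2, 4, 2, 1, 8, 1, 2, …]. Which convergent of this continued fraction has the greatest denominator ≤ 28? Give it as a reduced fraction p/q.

List convergents until the denominator exceeds the bound:
a_0 = 4: 4/1  (≤ bound)
a_1 = 1: 5/1  (≤ bound)
a_2 = 2: 14/3  (≤ bound)
a_3 = 4: 61/13  (≤ bound)
a_4 = 2: 136/29  (> 28, stop)

61/13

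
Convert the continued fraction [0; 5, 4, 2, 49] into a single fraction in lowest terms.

Starting at the tail and folding back:
Start with 49.
2 + 1/(49/1) = 2 + 1/49 = 99/49
4 + 1/(99/49) = 4 + 49/99 = 445/99
5 + 1/(445/99) = 5 + 99/445 = 2324/445
0 + 1/(2324/445) = 0 + 445/2324 = 445/2324

445/2324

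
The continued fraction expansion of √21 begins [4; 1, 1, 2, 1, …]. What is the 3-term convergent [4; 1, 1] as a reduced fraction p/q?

9/2

Build up convergents one term at a time:
a_0 = 4: 4/1
a_1 = 1: 5/1
a_2 = 1: 9/2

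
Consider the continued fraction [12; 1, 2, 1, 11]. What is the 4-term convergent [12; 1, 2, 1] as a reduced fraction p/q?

a_0 = 12: 12/1
a_1 = 1: 13/1
a_2 = 2: 38/3
a_3 = 1: 51/4

51/4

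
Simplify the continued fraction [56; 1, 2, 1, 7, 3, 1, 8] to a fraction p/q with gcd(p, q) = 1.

Starting at the tail and folding back:
Start with 8.
1 + 1/(8/1) = 1 + 1/8 = 9/8
3 + 1/(9/8) = 3 + 8/9 = 35/9
7 + 1/(35/9) = 7 + 9/35 = 254/35
1 + 1/(254/35) = 1 + 35/254 = 289/254
2 + 1/(289/254) = 2 + 254/289 = 832/289
1 + 1/(832/289) = 1 + 289/832 = 1121/832
56 + 1/(1121/832) = 56 + 832/1121 = 63608/1121

63608/1121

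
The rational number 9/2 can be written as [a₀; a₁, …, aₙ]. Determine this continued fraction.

[4; 2]

Run the Euclidean algorithm, recording each quotient:
⌊9/2⌋ = 4, remainder 1
⌊2/1⌋ = 2, remainder 0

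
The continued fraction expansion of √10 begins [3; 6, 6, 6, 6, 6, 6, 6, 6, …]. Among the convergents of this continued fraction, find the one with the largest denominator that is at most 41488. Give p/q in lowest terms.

a_0 = 3: 3/1  (≤ bound)
a_1 = 6: 19/6  (≤ bound)
a_2 = 6: 117/37  (≤ bound)
a_3 = 6: 721/228  (≤ bound)
a_4 = 6: 4443/1405  (≤ bound)
a_5 = 6: 27379/8658  (≤ bound)
a_6 = 6: 168717/53353  (> 41488, stop)

27379/8658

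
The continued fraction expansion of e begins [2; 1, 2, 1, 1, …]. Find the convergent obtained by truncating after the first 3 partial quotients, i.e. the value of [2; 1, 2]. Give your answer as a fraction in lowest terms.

a_0 = 2: 2/1
a_1 = 1: 3/1
a_2 = 2: 8/3

8/3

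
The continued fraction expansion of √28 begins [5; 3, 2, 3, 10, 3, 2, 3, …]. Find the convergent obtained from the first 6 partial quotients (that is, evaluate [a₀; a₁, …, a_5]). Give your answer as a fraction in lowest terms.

Compute successive convergents:
a_0 = 5: 5/1
a_1 = 3: 16/3
a_2 = 2: 37/7
a_3 = 3: 127/24
a_4 = 10: 1307/247
a_5 = 3: 4048/765

4048/765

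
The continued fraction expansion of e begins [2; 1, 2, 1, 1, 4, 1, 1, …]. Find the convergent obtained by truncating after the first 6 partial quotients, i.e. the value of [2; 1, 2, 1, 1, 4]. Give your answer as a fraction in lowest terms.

Collapse the nested fraction from the inside out:
Start with 4.
1 + 1/(4/1) = 1 + 1/4 = 5/4
1 + 1/(5/4) = 1 + 4/5 = 9/5
2 + 1/(9/5) = 2 + 5/9 = 23/9
1 + 1/(23/9) = 1 + 9/23 = 32/23
2 + 1/(32/23) = 2 + 23/32 = 87/32

87/32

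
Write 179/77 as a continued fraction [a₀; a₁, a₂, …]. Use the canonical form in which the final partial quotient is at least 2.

[2; 3, 12, 2]

Apply division with remainder until the remainder is 0:
179 = 2·77 + 25, so a_0 = 2
77 = 3·25 + 2, so a_1 = 3
25 = 12·2 + 1, so a_2 = 12
2 = 2·1 + 0, so a_3 = 2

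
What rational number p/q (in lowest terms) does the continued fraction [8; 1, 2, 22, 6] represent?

3512/405

Build up convergents one term at a time:
a_0 = 8: 8/1
a_1 = 1: 9/1
a_2 = 2: 26/3
a_3 = 22: 581/67
a_4 = 6: 3512/405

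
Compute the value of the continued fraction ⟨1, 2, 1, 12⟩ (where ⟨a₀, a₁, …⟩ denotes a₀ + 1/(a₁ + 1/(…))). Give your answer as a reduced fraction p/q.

Build up convergents one term at a time:
a_0 = 1: 1/1
a_1 = 2: 3/2
a_2 = 1: 4/3
a_3 = 12: 51/38

51/38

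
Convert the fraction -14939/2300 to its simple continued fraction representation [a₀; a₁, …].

[-7; 1, 1, 51, 1, 3, 2, 2]

⌊-14939/2300⌋ = -7, remainder 1161
⌊2300/1161⌋ = 1, remainder 1139
⌊1161/1139⌋ = 1, remainder 22
⌊1139/22⌋ = 51, remainder 17
⌊22/17⌋ = 1, remainder 5
⌊17/5⌋ = 3, remainder 2
⌊5/2⌋ = 2, remainder 1
⌊2/1⌋ = 2, remainder 0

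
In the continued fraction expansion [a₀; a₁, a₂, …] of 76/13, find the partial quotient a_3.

Repeatedly divide and take the remainder:
76 = 5·13 + 11, so a_0 = 5
13 = 1·11 + 2, so a_1 = 1
11 = 5·2 + 1, so a_2 = 5
2 = 2·1 + 0, so a_3 = 2

2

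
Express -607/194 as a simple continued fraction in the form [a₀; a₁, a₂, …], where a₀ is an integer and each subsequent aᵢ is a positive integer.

[-4; 1, 6, 1, 3, 6]

Run the Euclidean algorithm, recording each quotient:
⌊-607/194⌋ = -4, remainder 169
⌊194/169⌋ = 1, remainder 25
⌊169/25⌋ = 6, remainder 19
⌊25/19⌋ = 1, remainder 6
⌊19/6⌋ = 3, remainder 1
⌊6/1⌋ = 6, remainder 0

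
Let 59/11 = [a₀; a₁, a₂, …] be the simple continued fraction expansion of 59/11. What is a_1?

Repeatedly divide and take the remainder:
⌊59/11⌋ = 5, remainder 4
⌊11/4⌋ = 2, remainder 3

2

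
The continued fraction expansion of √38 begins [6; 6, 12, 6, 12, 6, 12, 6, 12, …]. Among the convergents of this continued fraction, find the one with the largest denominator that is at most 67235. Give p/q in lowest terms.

202501/32850

List convergents until the denominator exceeds the bound:
a_0 = 6: 6/1  (≤ bound)
a_1 = 6: 37/6  (≤ bound)
a_2 = 12: 450/73  (≤ bound)
a_3 = 6: 2737/444  (≤ bound)
a_4 = 12: 33294/5401  (≤ bound)
a_5 = 6: 202501/32850  (≤ bound)
a_6 = 12: 2463306/399601  (> 67235, stop)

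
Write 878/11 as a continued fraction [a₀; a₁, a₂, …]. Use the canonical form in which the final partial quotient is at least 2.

[79; 1, 4, 2]

878 = 79·11 + 9, so a_0 = 79
11 = 1·9 + 2, so a_1 = 1
9 = 4·2 + 1, so a_2 = 4
2 = 2·1 + 0, so a_3 = 2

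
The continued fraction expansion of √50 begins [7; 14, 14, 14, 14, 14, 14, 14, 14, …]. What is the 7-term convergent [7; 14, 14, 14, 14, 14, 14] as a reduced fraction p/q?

a_0 = 7: 7/1
a_1 = 14: 99/14
a_2 = 14: 1393/197
a_3 = 14: 19601/2772
a_4 = 14: 275807/39005
a_5 = 14: 3880899/548842
a_6 = 14: 54608393/7722793

54608393/7722793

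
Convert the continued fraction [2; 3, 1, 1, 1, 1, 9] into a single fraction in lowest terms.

a_0 = 2: 2/1
a_1 = 3: 7/3
a_2 = 1: 9/4
a_3 = 1: 16/7
a_4 = 1: 25/11
a_5 = 1: 41/18
a_6 = 9: 394/173

394/173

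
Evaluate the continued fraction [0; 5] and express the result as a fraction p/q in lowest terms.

Build up convergents one term at a time:
a_0 = 0: 0/1
a_1 = 5: 1/5

1/5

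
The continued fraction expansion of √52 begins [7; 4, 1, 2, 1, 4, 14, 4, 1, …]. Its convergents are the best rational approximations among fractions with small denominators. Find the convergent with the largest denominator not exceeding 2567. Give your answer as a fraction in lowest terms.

a_0 = 7: 7/1  (≤ bound)
a_1 = 4: 29/4  (≤ bound)
a_2 = 1: 36/5  (≤ bound)
a_3 = 2: 101/14  (≤ bound)
a_4 = 1: 137/19  (≤ bound)
a_5 = 4: 649/90  (≤ bound)
a_6 = 14: 9223/1279  (≤ bound)
a_7 = 4: 37541/5206  (> 2567, stop)

9223/1279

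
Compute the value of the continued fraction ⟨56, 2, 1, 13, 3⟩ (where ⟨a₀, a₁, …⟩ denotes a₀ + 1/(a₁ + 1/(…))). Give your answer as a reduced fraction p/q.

7099/126

Start with 3.
13 + 1/(3/1) = 13 + 1/3 = 40/3
1 + 1/(40/3) = 1 + 3/40 = 43/40
2 + 1/(43/40) = 2 + 40/43 = 126/43
56 + 1/(126/43) = 56 + 43/126 = 7099/126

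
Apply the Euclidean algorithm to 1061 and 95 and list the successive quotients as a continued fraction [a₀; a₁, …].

1061 = 11·95 + 16, so a_0 = 11
95 = 5·16 + 15, so a_1 = 5
16 = 1·15 + 1, so a_2 = 1
15 = 15·1 + 0, so a_3 = 15

[11; 5, 1, 15]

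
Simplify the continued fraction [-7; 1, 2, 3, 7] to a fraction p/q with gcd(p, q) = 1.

-460/73

Collapse the nested fraction from the inside out:
Start with 7.
3 + 1/(7/1) = 3 + 1/7 = 22/7
2 + 1/(22/7) = 2 + 7/22 = 51/22
1 + 1/(51/22) = 1 + 22/51 = 73/51
-7 + 1/(73/51) = -7 + 51/73 = -460/73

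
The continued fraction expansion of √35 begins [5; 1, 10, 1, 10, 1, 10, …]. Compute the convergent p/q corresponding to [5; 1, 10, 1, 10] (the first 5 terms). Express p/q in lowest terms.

775/131

Start with 10.
1 + 1/(10/1) = 1 + 1/10 = 11/10
10 + 1/(11/10) = 10 + 10/11 = 120/11
1 + 1/(120/11) = 1 + 11/120 = 131/120
5 + 1/(131/120) = 5 + 120/131 = 775/131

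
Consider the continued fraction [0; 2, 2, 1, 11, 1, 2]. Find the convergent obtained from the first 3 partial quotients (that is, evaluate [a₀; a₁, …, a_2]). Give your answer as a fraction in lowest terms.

2/5

Work from the innermost term outward:
Start with 2.
2 + 1/(2/1) = 2 + 1/2 = 5/2
0 + 1/(5/2) = 0 + 2/5 = 2/5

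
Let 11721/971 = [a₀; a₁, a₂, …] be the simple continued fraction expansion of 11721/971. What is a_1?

14

11721 = 12·971 + 69, so a_0 = 12
971 = 14·69 + 5, so a_1 = 14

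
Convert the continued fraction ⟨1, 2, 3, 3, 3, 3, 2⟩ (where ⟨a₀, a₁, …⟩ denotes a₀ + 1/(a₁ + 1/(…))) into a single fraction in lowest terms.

Collapse the nested fraction from the inside out:
Start with 2.
3 + 1/(2/1) = 3 + 1/2 = 7/2
3 + 1/(7/2) = 3 + 2/7 = 23/7
3 + 1/(23/7) = 3 + 7/23 = 76/23
3 + 1/(76/23) = 3 + 23/76 = 251/76
2 + 1/(251/76) = 2 + 76/251 = 578/251
1 + 1/(578/251) = 1 + 251/578 = 829/578

829/578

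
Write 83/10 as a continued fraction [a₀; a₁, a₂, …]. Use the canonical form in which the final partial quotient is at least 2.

[8; 3, 3]

83 = 8·10 + 3, so a_0 = 8
10 = 3·3 + 1, so a_1 = 3
3 = 3·1 + 0, so a_2 = 3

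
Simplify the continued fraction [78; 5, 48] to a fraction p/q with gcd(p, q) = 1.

18846/241

a_0 = 78: 78/1
a_1 = 5: 391/5
a_2 = 48: 18846/241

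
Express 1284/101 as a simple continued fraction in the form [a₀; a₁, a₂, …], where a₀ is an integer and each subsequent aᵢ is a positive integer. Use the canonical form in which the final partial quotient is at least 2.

Apply division with remainder until the remainder is 0:
1284 ÷ 101 → quotient 12, remainder 72
101 ÷ 72 → quotient 1, remainder 29
72 ÷ 29 → quotient 2, remainder 14
29 ÷ 14 → quotient 2, remainder 1
14 ÷ 1 → quotient 14, remainder 0

[12; 1, 2, 2, 14]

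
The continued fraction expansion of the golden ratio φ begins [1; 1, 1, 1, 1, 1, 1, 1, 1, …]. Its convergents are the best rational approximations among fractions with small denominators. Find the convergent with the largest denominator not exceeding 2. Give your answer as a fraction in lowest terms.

a_0 = 1: 1/1  (≤ bound)
a_1 = 1: 2/1  (≤ bound)
a_2 = 1: 3/2  (≤ bound)
a_3 = 1: 5/3  (> 2, stop)

3/2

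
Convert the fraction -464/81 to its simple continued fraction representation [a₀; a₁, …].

[-6; 3, 1, 2, 7]

⌊-464/81⌋ = -6, remainder 22
⌊81/22⌋ = 3, remainder 15
⌊22/15⌋ = 1, remainder 7
⌊15/7⌋ = 2, remainder 1
⌊7/1⌋ = 7, remainder 0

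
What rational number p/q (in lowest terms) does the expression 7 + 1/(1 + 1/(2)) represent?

23/3

Start with 2.
1 + 1/(2/1) = 1 + 1/2 = 3/2
7 + 1/(3/2) = 7 + 2/3 = 23/3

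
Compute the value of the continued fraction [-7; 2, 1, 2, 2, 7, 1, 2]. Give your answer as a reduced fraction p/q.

-3057/461

Start with 2.
1 + 1/(2/1) = 1 + 1/2 = 3/2
7 + 1/(3/2) = 7 + 2/3 = 23/3
2 + 1/(23/3) = 2 + 3/23 = 49/23
2 + 1/(49/23) = 2 + 23/49 = 121/49
1 + 1/(121/49) = 1 + 49/121 = 170/121
2 + 1/(170/121) = 2 + 121/170 = 461/170
-7 + 1/(461/170) = -7 + 170/461 = -3057/461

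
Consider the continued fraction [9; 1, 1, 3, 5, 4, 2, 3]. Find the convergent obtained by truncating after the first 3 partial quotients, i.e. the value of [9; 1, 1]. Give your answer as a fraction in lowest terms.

Start with 1.
1 + 1/(1/1) = 1 + 1/1 = 2/1
9 + 1/(2/1) = 9 + 1/2 = 19/2

19/2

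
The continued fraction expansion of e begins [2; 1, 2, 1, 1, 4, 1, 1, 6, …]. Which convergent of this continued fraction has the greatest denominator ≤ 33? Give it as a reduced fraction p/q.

87/32

a_0 = 2: 2/1  (≤ bound)
a_1 = 1: 3/1  (≤ bound)
a_2 = 2: 8/3  (≤ bound)
a_3 = 1: 11/4  (≤ bound)
a_4 = 1: 19/7  (≤ bound)
a_5 = 4: 87/32  (≤ bound)
a_6 = 1: 106/39  (> 33, stop)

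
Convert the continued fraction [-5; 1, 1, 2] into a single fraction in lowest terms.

-22/5

Start with 2.
1 + 1/(2/1) = 1 + 1/2 = 3/2
1 + 1/(3/2) = 1 + 2/3 = 5/3
-5 + 1/(5/3) = -5 + 3/5 = -22/5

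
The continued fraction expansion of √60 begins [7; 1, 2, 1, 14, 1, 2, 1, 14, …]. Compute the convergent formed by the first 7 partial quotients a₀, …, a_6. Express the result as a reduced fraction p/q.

Start with 2.
1 + 1/(2/1) = 1 + 1/2 = 3/2
14 + 1/(3/2) = 14 + 2/3 = 44/3
1 + 1/(44/3) = 1 + 3/44 = 47/44
2 + 1/(47/44) = 2 + 44/47 = 138/47
1 + 1/(138/47) = 1 + 47/138 = 185/138
7 + 1/(185/138) = 7 + 138/185 = 1433/185

1433/185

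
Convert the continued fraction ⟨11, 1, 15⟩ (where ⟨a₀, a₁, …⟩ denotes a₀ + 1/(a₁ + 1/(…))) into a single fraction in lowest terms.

Start with 15.
1 + 1/(15/1) = 1 + 1/15 = 16/15
11 + 1/(16/15) = 11 + 15/16 = 191/16

191/16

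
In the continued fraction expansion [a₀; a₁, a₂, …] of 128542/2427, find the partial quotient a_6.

128542 ÷ 2427 → quotient 52, remainder 2338
2427 ÷ 2338 → quotient 1, remainder 89
2338 ÷ 89 → quotient 26, remainder 24
89 ÷ 24 → quotient 3, remainder 17
24 ÷ 17 → quotient 1, remainder 7
17 ÷ 7 → quotient 2, remainder 3
7 ÷ 3 → quotient 2, remainder 1

2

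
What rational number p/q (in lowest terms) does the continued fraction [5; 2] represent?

11/2

Start with 2.
5 + 1/(2/1) = 5 + 1/2 = 11/2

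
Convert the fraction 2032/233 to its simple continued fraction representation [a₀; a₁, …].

Apply division with remainder until the remainder is 0:
2032 ÷ 233 → quotient 8, remainder 168
233 ÷ 168 → quotient 1, remainder 65
168 ÷ 65 → quotient 2, remainder 38
65 ÷ 38 → quotient 1, remainder 27
38 ÷ 27 → quotient 1, remainder 11
27 ÷ 11 → quotient 2, remainder 5
11 ÷ 5 → quotient 2, remainder 1
5 ÷ 1 → quotient 5, remainder 0

[8; 1, 2, 1, 1, 2, 2, 5]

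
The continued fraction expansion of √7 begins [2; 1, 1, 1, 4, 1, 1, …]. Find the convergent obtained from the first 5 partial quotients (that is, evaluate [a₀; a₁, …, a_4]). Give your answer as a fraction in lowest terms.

37/14

a_0 = 2: 2/1
a_1 = 1: 3/1
a_2 = 1: 5/2
a_3 = 1: 8/3
a_4 = 4: 37/14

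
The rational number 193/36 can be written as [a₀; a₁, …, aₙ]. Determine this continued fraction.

[5; 2, 1, 3, 3]

Apply division with remainder until the remainder is 0:
⌊193/36⌋ = 5, remainder 13
⌊36/13⌋ = 2, remainder 10
⌊13/10⌋ = 1, remainder 3
⌊10/3⌋ = 3, remainder 1
⌊3/1⌋ = 3, remainder 0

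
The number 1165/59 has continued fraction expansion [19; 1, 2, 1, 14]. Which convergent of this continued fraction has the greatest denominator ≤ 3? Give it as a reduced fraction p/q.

59/3

List convergents until the denominator exceeds the bound:
a_0 = 19: 19/1  (≤ bound)
a_1 = 1: 20/1  (≤ bound)
a_2 = 2: 59/3  (≤ bound)
a_3 = 1: 79/4  (> 3, stop)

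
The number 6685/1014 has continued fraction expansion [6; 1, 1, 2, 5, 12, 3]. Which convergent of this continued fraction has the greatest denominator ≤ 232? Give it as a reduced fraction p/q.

178/27

List convergents until the denominator exceeds the bound:
a_0 = 6: 6/1  (≤ bound)
a_1 = 1: 7/1  (≤ bound)
a_2 = 1: 13/2  (≤ bound)
a_3 = 2: 33/5  (≤ bound)
a_4 = 5: 178/27  (≤ bound)
a_5 = 12: 2169/329  (> 232, stop)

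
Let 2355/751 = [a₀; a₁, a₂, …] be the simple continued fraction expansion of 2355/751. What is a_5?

2355 ÷ 751 → quotient 3, remainder 102
751 ÷ 102 → quotient 7, remainder 37
102 ÷ 37 → quotient 2, remainder 28
37 ÷ 28 → quotient 1, remainder 9
28 ÷ 9 → quotient 3, remainder 1
9 ÷ 1 → quotient 9, remainder 0

9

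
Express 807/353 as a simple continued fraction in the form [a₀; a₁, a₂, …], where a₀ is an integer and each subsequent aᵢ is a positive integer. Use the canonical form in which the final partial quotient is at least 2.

[2; 3, 2, 50]

Repeatedly divide and take the remainder:
⌊807/353⌋ = 2, remainder 101
⌊353/101⌋ = 3, remainder 50
⌊101/50⌋ = 2, remainder 1
⌊50/1⌋ = 50, remainder 0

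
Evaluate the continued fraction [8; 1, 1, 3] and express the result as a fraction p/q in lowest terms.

60/7

a_0 = 8: 8/1
a_1 = 1: 9/1
a_2 = 1: 17/2
a_3 = 3: 60/7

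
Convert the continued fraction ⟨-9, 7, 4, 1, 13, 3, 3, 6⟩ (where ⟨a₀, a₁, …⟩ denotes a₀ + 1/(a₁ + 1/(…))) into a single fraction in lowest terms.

Start with 6.
3 + 1/(6/1) = 3 + 1/6 = 19/6
3 + 1/(19/6) = 3 + 6/19 = 63/19
13 + 1/(63/19) = 13 + 19/63 = 838/63
1 + 1/(838/63) = 1 + 63/838 = 901/838
4 + 1/(901/838) = 4 + 838/901 = 4442/901
7 + 1/(4442/901) = 7 + 901/4442 = 31995/4442
-9 + 1/(31995/4442) = -9 + 4442/31995 = -283513/31995

-283513/31995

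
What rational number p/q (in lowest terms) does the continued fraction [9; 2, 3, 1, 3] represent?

Use the convergent recurrence hₖ = aₖ·hₖ₋₁ + hₖ₋₂ (and likewise for the denominators kₖ):
a_0 = 9: 9/1
a_1 = 2: 19/2
a_2 = 3: 66/7
a_3 = 1: 85/9
a_4 = 3: 321/34

321/34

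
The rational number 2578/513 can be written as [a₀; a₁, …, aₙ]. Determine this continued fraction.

[5; 39, 2, 6]

Apply division with remainder until the remainder is 0:
⌊2578/513⌋ = 5, remainder 13
⌊513/13⌋ = 39, remainder 6
⌊13/6⌋ = 2, remainder 1
⌊6/1⌋ = 6, remainder 0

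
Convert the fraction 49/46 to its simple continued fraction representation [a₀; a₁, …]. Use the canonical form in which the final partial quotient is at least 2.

[1; 15, 3]

Run the Euclidean algorithm, recording each quotient:
⌊49/46⌋ = 1, remainder 3
⌊46/3⌋ = 15, remainder 1
⌊3/1⌋ = 3, remainder 0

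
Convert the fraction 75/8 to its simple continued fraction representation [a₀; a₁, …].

Apply division with remainder until the remainder is 0:
75 ÷ 8 → quotient 9, remainder 3
8 ÷ 3 → quotient 2, remainder 2
3 ÷ 2 → quotient 1, remainder 1
2 ÷ 1 → quotient 2, remainder 0

[9; 2, 1, 2]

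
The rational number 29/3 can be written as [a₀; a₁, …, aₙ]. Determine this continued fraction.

Repeatedly divide and take the remainder:
⌊29/3⌋ = 9, remainder 2
⌊3/2⌋ = 1, remainder 1
⌊2/1⌋ = 2, remainder 0

[9; 1, 2]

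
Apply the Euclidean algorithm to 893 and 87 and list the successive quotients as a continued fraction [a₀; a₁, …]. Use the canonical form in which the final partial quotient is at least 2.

⌊893/87⌋ = 10, remainder 23
⌊87/23⌋ = 3, remainder 18
⌊23/18⌋ = 1, remainder 5
⌊18/5⌋ = 3, remainder 3
⌊5/3⌋ = 1, remainder 2
⌊3/2⌋ = 1, remainder 1
⌊2/1⌋ = 2, remainder 0

[10; 3, 1, 3, 1, 1, 2]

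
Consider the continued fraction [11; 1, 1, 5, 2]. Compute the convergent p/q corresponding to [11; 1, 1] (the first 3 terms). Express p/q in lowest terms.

23/2

Build up convergents one term at a time:
a_0 = 11: 11/1
a_1 = 1: 12/1
a_2 = 1: 23/2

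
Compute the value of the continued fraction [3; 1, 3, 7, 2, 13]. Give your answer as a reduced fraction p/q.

Start with 13.
2 + 1/(13/1) = 2 + 1/13 = 27/13
7 + 1/(27/13) = 7 + 13/27 = 202/27
3 + 1/(202/27) = 3 + 27/202 = 633/202
1 + 1/(633/202) = 1 + 202/633 = 835/633
3 + 1/(835/633) = 3 + 633/835 = 3138/835

3138/835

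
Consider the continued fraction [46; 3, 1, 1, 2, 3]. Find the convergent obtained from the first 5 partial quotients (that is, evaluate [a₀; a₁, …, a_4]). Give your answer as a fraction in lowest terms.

a_0 = 46: 46/1
a_1 = 3: 139/3
a_2 = 1: 185/4
a_3 = 1: 324/7
a_4 = 2: 833/18

833/18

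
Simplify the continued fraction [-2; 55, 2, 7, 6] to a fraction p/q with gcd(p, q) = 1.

-10114/5103

Use the convergent recurrence hₖ = aₖ·hₖ₋₁ + hₖ₋₂ (and likewise for the denominators kₖ):
a_0 = -2: -2/1
a_1 = 55: -109/55
a_2 = 2: -220/111
a_3 = 7: -1649/832
a_4 = 6: -10114/5103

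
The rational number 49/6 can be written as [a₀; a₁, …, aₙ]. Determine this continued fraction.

[8; 6]

⌊49/6⌋ = 8, remainder 1
⌊6/1⌋ = 6, remainder 0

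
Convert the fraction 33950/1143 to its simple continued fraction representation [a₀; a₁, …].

[29; 1, 2, 2, 1, 3, 4, 7]

33950 ÷ 1143 → quotient 29, remainder 803
1143 ÷ 803 → quotient 1, remainder 340
803 ÷ 340 → quotient 2, remainder 123
340 ÷ 123 → quotient 2, remainder 94
123 ÷ 94 → quotient 1, remainder 29
94 ÷ 29 → quotient 3, remainder 7
29 ÷ 7 → quotient 4, remainder 1
7 ÷ 1 → quotient 7, remainder 0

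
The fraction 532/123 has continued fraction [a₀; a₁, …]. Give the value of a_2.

13

532 ÷ 123 → quotient 4, remainder 40
123 ÷ 40 → quotient 3, remainder 3
40 ÷ 3 → quotient 13, remainder 1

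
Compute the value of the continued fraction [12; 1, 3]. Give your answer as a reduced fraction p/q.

Start with 3.
1 + 1/(3/1) = 1 + 1/3 = 4/3
12 + 1/(4/3) = 12 + 3/4 = 51/4

51/4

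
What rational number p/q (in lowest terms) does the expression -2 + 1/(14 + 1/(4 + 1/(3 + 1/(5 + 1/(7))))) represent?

-13622/7059

Starting at the tail and folding back:
Start with 7.
5 + 1/(7/1) = 5 + 1/7 = 36/7
3 + 1/(36/7) = 3 + 7/36 = 115/36
4 + 1/(115/36) = 4 + 36/115 = 496/115
14 + 1/(496/115) = 14 + 115/496 = 7059/496
-2 + 1/(7059/496) = -2 + 496/7059 = -13622/7059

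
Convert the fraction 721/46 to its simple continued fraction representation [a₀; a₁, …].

Apply division with remainder until the remainder is 0:
⌊721/46⌋ = 15, remainder 31
⌊46/31⌋ = 1, remainder 15
⌊31/15⌋ = 2, remainder 1
⌊15/1⌋ = 15, remainder 0

[15; 1, 2, 15]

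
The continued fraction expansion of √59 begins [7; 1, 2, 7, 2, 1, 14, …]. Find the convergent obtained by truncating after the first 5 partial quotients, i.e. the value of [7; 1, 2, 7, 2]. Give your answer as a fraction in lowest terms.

361/47

Collapse the nested fraction from the inside out:
Start with 2.
7 + 1/(2/1) = 7 + 1/2 = 15/2
2 + 1/(15/2) = 2 + 2/15 = 32/15
1 + 1/(32/15) = 1 + 15/32 = 47/32
7 + 1/(47/32) = 7 + 32/47 = 361/47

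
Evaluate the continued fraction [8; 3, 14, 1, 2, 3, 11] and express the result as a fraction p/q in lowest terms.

42429/5096

Start with 11.
3 + 1/(11/1) = 3 + 1/11 = 34/11
2 + 1/(34/11) = 2 + 11/34 = 79/34
1 + 1/(79/34) = 1 + 34/79 = 113/79
14 + 1/(113/79) = 14 + 79/113 = 1661/113
3 + 1/(1661/113) = 3 + 113/1661 = 5096/1661
8 + 1/(5096/1661) = 8 + 1661/5096 = 42429/5096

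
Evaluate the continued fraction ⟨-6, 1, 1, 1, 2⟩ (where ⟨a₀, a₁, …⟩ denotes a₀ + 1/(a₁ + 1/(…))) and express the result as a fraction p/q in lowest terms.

a_0 = -6: -6/1
a_1 = 1: -5/1
a_2 = 1: -11/2
a_3 = 1: -16/3
a_4 = 2: -43/8

-43/8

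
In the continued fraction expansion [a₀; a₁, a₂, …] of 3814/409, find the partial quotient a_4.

3

Apply division with remainder until the remainder is 0:
3814 = 9·409 + 133, so a_0 = 9
409 = 3·133 + 10, so a_1 = 3
133 = 13·10 + 3, so a_2 = 13
10 = 3·3 + 1, so a_3 = 3
3 = 3·1 + 0, so a_4 = 3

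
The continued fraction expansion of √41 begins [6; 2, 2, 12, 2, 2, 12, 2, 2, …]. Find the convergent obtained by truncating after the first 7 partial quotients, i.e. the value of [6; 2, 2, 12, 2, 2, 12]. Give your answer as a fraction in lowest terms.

25414/3969

Compute successive convergents:
a_0 = 6: 6/1
a_1 = 2: 13/2
a_2 = 2: 32/5
a_3 = 12: 397/62
a_4 = 2: 826/129
a_5 = 2: 2049/320
a_6 = 12: 25414/3969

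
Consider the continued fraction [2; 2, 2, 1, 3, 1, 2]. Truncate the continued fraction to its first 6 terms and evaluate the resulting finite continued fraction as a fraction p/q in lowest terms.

80/33

Starting at the tail and folding back:
Start with 1.
3 + 1/(1/1) = 3 + 1/1 = 4/1
1 + 1/(4/1) = 1 + 1/4 = 5/4
2 + 1/(5/4) = 2 + 4/5 = 14/5
2 + 1/(14/5) = 2 + 5/14 = 33/14
2 + 1/(33/14) = 2 + 14/33 = 80/33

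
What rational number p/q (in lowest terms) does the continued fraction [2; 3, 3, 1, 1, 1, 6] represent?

Start with 6.
1 + 1/(6/1) = 1 + 1/6 = 7/6
1 + 1/(7/6) = 1 + 6/7 = 13/7
1 + 1/(13/7) = 1 + 7/13 = 20/13
3 + 1/(20/13) = 3 + 13/20 = 73/20
3 + 1/(73/20) = 3 + 20/73 = 239/73
2 + 1/(239/73) = 2 + 73/239 = 551/239

551/239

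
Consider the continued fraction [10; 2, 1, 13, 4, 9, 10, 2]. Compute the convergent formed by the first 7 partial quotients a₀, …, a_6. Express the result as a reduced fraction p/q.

Start with 10.
9 + 1/(10/1) = 9 + 1/10 = 91/10
4 + 1/(91/10) = 4 + 10/91 = 374/91
13 + 1/(374/91) = 13 + 91/374 = 4953/374
1 + 1/(4953/374) = 1 + 374/4953 = 5327/4953
2 + 1/(5327/4953) = 2 + 4953/5327 = 15607/5327
10 + 1/(15607/5327) = 10 + 5327/15607 = 161397/15607

161397/15607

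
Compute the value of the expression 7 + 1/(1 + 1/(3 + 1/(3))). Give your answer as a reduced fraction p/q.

Build up convergents one term at a time:
a_0 = 7: 7/1
a_1 = 1: 8/1
a_2 = 3: 31/4
a_3 = 3: 101/13

101/13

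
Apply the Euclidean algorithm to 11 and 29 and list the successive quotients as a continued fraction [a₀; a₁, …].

⌊11/29⌋ = 0, remainder 11
⌊29/11⌋ = 2, remainder 7
⌊11/7⌋ = 1, remainder 4
⌊7/4⌋ = 1, remainder 3
⌊4/3⌋ = 1, remainder 1
⌊3/1⌋ = 3, remainder 0

[0; 2, 1, 1, 1, 3]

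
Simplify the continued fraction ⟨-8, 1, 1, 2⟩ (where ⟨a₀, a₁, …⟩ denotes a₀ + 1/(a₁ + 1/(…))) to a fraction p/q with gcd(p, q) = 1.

-37/5

Start with 2.
1 + 1/(2/1) = 1 + 1/2 = 3/2
1 + 1/(3/2) = 1 + 2/3 = 5/3
-8 + 1/(5/3) = -8 + 3/5 = -37/5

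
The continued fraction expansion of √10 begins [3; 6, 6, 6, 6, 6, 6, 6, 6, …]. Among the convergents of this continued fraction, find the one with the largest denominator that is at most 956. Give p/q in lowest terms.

List convergents until the denominator exceeds the bound:
a_0 = 3: 3/1  (≤ bound)
a_1 = 6: 19/6  (≤ bound)
a_2 = 6: 117/37  (≤ bound)
a_3 = 6: 721/228  (≤ bound)
a_4 = 6: 4443/1405  (> 956, stop)

721/228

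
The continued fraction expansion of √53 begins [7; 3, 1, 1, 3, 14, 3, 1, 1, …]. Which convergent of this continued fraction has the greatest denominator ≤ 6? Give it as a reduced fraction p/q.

29/4

a_0 = 7: 7/1  (≤ bound)
a_1 = 3: 22/3  (≤ bound)
a_2 = 1: 29/4  (≤ bound)
a_3 = 1: 51/7  (> 6, stop)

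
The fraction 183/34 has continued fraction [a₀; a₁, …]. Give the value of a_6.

Apply division with remainder until the remainder is 0:
⌊183/34⌋ = 5, remainder 13
⌊34/13⌋ = 2, remainder 8
⌊13/8⌋ = 1, remainder 5
⌊8/5⌋ = 1, remainder 3
⌊5/3⌋ = 1, remainder 2
⌊3/2⌋ = 1, remainder 1
⌊2/1⌋ = 2, remainder 0

2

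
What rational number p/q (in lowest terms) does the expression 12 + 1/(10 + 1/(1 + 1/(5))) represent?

786/65

Start with 5.
1 + 1/(5/1) = 1 + 1/5 = 6/5
10 + 1/(6/5) = 10 + 5/6 = 65/6
12 + 1/(65/6) = 12 + 6/65 = 786/65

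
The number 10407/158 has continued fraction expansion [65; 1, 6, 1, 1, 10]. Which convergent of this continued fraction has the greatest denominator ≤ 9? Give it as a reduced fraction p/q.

527/8

a_0 = 65: 65/1  (≤ bound)
a_1 = 1: 66/1  (≤ bound)
a_2 = 6: 461/7  (≤ bound)
a_3 = 1: 527/8  (≤ bound)
a_4 = 1: 988/15  (> 9, stop)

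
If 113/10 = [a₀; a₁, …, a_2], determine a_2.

Run the Euclidean algorithm, recording each quotient:
113 ÷ 10 → quotient 11, remainder 3
10 ÷ 3 → quotient 3, remainder 1
3 ÷ 1 → quotient 3, remainder 0

3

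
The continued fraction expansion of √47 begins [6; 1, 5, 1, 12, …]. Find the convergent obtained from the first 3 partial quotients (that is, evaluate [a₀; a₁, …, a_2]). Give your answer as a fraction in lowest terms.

Use the convergent recurrence hₖ = aₖ·hₖ₋₁ + hₖ₋₂ (and likewise for the denominators kₖ):
a_0 = 6: 6/1
a_1 = 1: 7/1
a_2 = 5: 41/6

41/6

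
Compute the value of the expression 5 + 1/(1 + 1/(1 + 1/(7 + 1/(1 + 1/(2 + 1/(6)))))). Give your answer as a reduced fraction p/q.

1720/311

Starting at the tail and folding back:
Start with 6.
2 + 1/(6/1) = 2 + 1/6 = 13/6
1 + 1/(13/6) = 1 + 6/13 = 19/13
7 + 1/(19/13) = 7 + 13/19 = 146/19
1 + 1/(146/19) = 1 + 19/146 = 165/146
1 + 1/(165/146) = 1 + 146/165 = 311/165
5 + 1/(311/165) = 5 + 165/311 = 1720/311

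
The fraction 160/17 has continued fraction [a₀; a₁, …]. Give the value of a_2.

2

160 = 9·17 + 7, so a_0 = 9
17 = 2·7 + 3, so a_1 = 2
7 = 2·3 + 1, so a_2 = 2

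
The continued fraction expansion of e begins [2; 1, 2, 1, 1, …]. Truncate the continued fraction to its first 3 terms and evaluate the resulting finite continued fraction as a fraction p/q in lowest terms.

Start with 2.
1 + 1/(2/1) = 1 + 1/2 = 3/2
2 + 1/(3/2) = 2 + 2/3 = 8/3

8/3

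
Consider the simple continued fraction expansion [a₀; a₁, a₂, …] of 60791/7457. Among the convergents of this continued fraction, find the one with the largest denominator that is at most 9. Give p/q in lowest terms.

a_0 = 8: 8/1  (≤ bound)
a_1 = 6: 49/6  (≤ bound)
a_2 = 1: 57/7  (≤ bound)
a_3 = 1: 106/13  (> 9, stop)

57/7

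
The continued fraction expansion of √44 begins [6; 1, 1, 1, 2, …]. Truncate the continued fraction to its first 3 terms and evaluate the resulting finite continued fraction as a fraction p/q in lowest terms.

13/2

Start with 1.
1 + 1/(1/1) = 1 + 1/1 = 2/1
6 + 1/(2/1) = 6 + 1/2 = 13/2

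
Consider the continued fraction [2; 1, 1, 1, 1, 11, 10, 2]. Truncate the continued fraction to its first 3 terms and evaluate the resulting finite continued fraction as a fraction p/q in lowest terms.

Work from the innermost term outward:
Start with 1.
1 + 1/(1/1) = 1 + 1/1 = 2/1
2 + 1/(2/1) = 2 + 1/2 = 5/2

5/2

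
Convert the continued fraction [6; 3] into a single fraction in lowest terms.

19/3

Work from the innermost term outward:
Start with 3.
6 + 1/(3/1) = 6 + 1/3 = 19/3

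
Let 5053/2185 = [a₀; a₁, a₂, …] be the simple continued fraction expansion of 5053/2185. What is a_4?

3

5053 = 2·2185 + 683, so a_0 = 2
2185 = 3·683 + 136, so a_1 = 3
683 = 5·136 + 3, so a_2 = 5
136 = 45·3 + 1, so a_3 = 45
3 = 3·1 + 0, so a_4 = 3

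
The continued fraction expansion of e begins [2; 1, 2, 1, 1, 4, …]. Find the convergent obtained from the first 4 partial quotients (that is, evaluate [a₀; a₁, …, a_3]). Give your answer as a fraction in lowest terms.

11/4

Start with 1.
2 + 1/(1/1) = 2 + 1/1 = 3/1
1 + 1/(3/1) = 1 + 1/3 = 4/3
2 + 1/(4/3) = 2 + 3/4 = 11/4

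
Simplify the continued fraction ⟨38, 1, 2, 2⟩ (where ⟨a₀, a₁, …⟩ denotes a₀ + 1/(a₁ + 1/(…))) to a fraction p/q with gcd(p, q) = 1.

271/7

Start with 2.
2 + 1/(2/1) = 2 + 1/2 = 5/2
1 + 1/(5/2) = 1 + 2/5 = 7/5
38 + 1/(7/5) = 38 + 5/7 = 271/7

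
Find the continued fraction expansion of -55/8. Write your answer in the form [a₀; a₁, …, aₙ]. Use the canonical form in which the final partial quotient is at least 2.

[-7; 8]

Apply division with remainder until the remainder is 0:
-55 = -7·8 + 1, so a_0 = -7
8 = 8·1 + 0, so a_1 = 8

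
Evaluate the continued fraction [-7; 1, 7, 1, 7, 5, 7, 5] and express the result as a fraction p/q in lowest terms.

-82270/13459

Start with 5.
7 + 1/(5/1) = 7 + 1/5 = 36/5
5 + 1/(36/5) = 5 + 5/36 = 185/36
7 + 1/(185/36) = 7 + 36/185 = 1331/185
1 + 1/(1331/185) = 1 + 185/1331 = 1516/1331
7 + 1/(1516/1331) = 7 + 1331/1516 = 11943/1516
1 + 1/(11943/1516) = 1 + 1516/11943 = 13459/11943
-7 + 1/(13459/11943) = -7 + 11943/13459 = -82270/13459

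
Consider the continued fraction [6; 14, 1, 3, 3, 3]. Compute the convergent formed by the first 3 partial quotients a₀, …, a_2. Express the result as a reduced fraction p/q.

Compute successive convergents:
a_0 = 6: 6/1
a_1 = 14: 85/14
a_2 = 1: 91/15

91/15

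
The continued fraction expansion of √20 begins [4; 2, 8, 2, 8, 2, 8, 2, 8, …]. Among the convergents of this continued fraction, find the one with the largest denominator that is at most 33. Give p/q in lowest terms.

a_0 = 4: 4/1  (≤ bound)
a_1 = 2: 9/2  (≤ bound)
a_2 = 8: 76/17  (≤ bound)
a_3 = 2: 161/36  (> 33, stop)

76/17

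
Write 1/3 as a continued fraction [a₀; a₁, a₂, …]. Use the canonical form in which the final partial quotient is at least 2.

⌊1/3⌋ = 0, remainder 1
⌊3/1⌋ = 3, remainder 0

[0; 3]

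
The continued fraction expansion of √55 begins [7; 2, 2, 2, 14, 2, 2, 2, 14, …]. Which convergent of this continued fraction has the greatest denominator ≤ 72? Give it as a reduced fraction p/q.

89/12

List convergents until the denominator exceeds the bound:
a_0 = 7: 7/1  (≤ bound)
a_1 = 2: 15/2  (≤ bound)
a_2 = 2: 37/5  (≤ bound)
a_3 = 2: 89/12  (≤ bound)
a_4 = 14: 1283/173  (> 72, stop)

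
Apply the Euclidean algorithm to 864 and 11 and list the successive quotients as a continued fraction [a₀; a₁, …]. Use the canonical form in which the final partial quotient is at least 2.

864 ÷ 11 → quotient 78, remainder 6
11 ÷ 6 → quotient 1, remainder 5
6 ÷ 5 → quotient 1, remainder 1
5 ÷ 1 → quotient 5, remainder 0

[78; 1, 1, 5]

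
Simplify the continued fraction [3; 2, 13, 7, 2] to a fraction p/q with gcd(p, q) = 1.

1424/409

Collapse the nested fraction from the inside out:
Start with 2.
7 + 1/(2/1) = 7 + 1/2 = 15/2
13 + 1/(15/2) = 13 + 2/15 = 197/15
2 + 1/(197/15) = 2 + 15/197 = 409/197
3 + 1/(409/197) = 3 + 197/409 = 1424/409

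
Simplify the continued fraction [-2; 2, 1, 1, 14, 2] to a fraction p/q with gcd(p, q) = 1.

Work from the innermost term outward:
Start with 2.
14 + 1/(2/1) = 14 + 1/2 = 29/2
1 + 1/(29/2) = 1 + 2/29 = 31/29
1 + 1/(31/29) = 1 + 29/31 = 60/31
2 + 1/(60/31) = 2 + 31/60 = 151/60
-2 + 1/(151/60) = -2 + 60/151 = -242/151

-242/151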